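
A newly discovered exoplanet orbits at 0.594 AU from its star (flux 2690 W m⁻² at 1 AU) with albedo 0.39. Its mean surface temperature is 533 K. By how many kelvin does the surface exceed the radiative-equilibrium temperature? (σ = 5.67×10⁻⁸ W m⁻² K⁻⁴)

S = 2690/0.594² = 7624 W m⁻².
T_eq = [S(1−A)/(4σ)]^(1/4) = [7624×0.61/(4×5.67×10⁻⁸)]^(1/4) = 378.4 K.
ΔT = T_surf − T_eq = 533 − 378.4.

ΔT ≈ 154.6 K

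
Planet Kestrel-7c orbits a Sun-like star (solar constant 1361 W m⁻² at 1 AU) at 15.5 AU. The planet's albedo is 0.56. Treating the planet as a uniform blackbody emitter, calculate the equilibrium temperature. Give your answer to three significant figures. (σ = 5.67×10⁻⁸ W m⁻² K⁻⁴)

T_eq ≈ 57.6 K

Flux at 15.5 AU: S = 1361/15.5² = 5.66 W m⁻².
Energy balance: absorbed = emitted ⇒ πR²·S(1−A) = 4πR²·σT_eq⁴, so T_eq⁴ = S(1−A)/(4σ).
T_eq = [5.66 × 0.44 / (4 × 5.67×10⁻⁸)]^(1/4) = (1.10×10⁷)^(1/4) = 57.6 K.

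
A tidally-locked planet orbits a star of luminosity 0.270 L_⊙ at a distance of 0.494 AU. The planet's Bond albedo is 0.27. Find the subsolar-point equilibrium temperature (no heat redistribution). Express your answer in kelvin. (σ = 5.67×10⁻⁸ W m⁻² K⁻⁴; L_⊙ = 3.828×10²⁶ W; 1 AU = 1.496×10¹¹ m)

d = 0.494 AU = 7.39×10¹⁰ m.
L = 0.270 × 3.828×10²⁶ = 1.03×10²⁶ W.
Flux: S = L/(4πd²) = 1.03×10²⁶/(4π×(7.39×10¹⁰)²) = 1510 W m⁻².
At the subsolar point the surface absorbs S(1−A) and emits σT⁴ per unit area — no factor of 4, since only the local patch is in balance.
T = [1510 × 0.73 / 5.67×10⁻⁸]^(1/4) = (1.94×10¹⁰)^(1/4) = 373 K.

T_ss ≈ 373 K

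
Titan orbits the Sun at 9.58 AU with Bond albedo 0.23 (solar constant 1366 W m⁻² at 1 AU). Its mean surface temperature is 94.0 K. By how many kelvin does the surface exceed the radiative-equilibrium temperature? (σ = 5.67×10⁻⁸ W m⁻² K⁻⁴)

ΔT ≈ 9.7 K

S = 1366/9.58² = 14.88 W m⁻².
T_eq = [S(1−A)/(4σ)]^(1/4) = [14.88×0.77/(4×5.67×10⁻⁸)]^(1/4) = 84.3 K.
ΔT = T_surf − T_eq = 94 − 84.3.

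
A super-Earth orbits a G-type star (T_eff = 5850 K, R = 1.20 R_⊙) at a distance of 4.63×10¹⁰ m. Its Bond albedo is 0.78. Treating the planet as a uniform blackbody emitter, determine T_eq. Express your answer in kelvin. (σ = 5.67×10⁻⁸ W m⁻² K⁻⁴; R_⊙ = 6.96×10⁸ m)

T_eq ≈ 380 K

R_⋆ = 1.20 × 6.96×10⁸ = 8.35×10⁸ m.
L = 4πR_⋆²σT_⋆⁴ = 4π(8.35×10⁸)² × 5.67×10⁻⁸ × (5850)⁴ = 5.82×10²⁶ W.
S = L/(4πd²) = 2.16×10⁴ W m⁻².
Energy balance: absorbed = emitted ⇒ πR²·S(1−A) = 4πR²·σT_eq⁴, so T_eq⁴ = S(1−A)/(4σ).
T_eq = [2.16×10⁴ × 0.22 / (4 × 5.67×10⁻⁸)]^(1/4) = (2.10×10¹⁰)^(1/4) = 380 K.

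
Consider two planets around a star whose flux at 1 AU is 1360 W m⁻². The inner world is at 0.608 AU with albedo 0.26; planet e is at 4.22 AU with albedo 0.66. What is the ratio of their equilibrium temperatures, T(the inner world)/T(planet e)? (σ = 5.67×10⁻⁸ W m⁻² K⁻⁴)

T_eq = [S₀(1−A)/(4σd²)]^(1/4), so T ∝ (1−A)^(1/4) / √d.
T₁ = [1360×0.74/(4×5.67×10⁻⁸×0.608²)]^(1/4) = 331.00 K.
T₂ = [1360×0.34/(4×5.67×10⁻⁸×4.22²)]^(1/4) = 103.44 K.

T₁/T₂ ≈ 3.200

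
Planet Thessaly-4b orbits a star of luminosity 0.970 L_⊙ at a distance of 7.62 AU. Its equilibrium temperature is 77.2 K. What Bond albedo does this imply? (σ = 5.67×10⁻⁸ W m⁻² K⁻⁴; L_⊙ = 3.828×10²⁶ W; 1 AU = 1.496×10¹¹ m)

A ≈ 0.65

d = 7.62 AU = 1.14×10¹² m.
L = 0.970 × 3.828×10²⁶ = 3.71×10²⁶ W.
Flux: S = L/(4πd²) = 3.71×10²⁶/(4π×(1.14×10¹²)²) = 22.7 W m⁻².
From T_eq⁴ = S(1−A)/(4σ): 1−A = 4σT_eq⁴/S.
1−A = 4 × 5.67×10⁻⁸ × (77.2)⁴ / 22.7 = 0.354.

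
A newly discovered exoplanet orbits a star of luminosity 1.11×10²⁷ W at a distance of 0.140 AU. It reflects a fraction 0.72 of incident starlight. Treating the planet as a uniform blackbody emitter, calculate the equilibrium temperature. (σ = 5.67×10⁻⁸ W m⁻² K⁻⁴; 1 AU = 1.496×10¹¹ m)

T_eq ≈ 706 K

d = 0.140 AU = 2.09×10¹⁰ m.
Flux: S = L/(4πd²) = 1.11×10²⁷/(4π×(2.09×10¹⁰)²) = 2.01×10⁵ W m⁻².
Energy balance: absorbed = emitted ⇒ πR²·S(1−A) = 4πR²·σT_eq⁴, so T_eq⁴ = S(1−A)/(4σ).
T_eq = [2.01×10⁵ × 0.28 / (4 × 5.67×10⁻⁸)]^(1/4) = (2.49×10¹¹)^(1/4) = 706 K.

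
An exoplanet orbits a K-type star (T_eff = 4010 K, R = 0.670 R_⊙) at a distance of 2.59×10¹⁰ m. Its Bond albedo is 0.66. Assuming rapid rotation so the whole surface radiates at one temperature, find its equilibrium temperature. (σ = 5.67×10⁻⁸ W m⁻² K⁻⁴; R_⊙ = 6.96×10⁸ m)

R_⋆ = 0.670 × 6.96×10⁸ = 4.66×10⁸ m.
L = 4πR_⋆²σT_⋆⁴ = 4π(4.66×10⁸)² × 5.67×10⁻⁸ × (4010)⁴ = 4.01×10²⁵ W.
S = L/(4πd²) = 4750 W m⁻².
Energy balance: absorbed = emitted ⇒ πR²·S(1−A) = 4πR²·σT_eq⁴, so T_eq⁴ = S(1−A)/(4σ).
T_eq = [4750 × 0.34 / (4 × 5.67×10⁻⁸)]^(1/4) = (7.12×10⁹)^(1/4) = 291 K.

T_eq ≈ 291 K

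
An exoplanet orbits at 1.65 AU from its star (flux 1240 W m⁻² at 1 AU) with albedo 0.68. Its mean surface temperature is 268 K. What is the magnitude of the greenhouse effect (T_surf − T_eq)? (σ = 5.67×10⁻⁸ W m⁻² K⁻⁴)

S = 1240/1.65² = 455.5 W m⁻².
T_eq = [S(1−A)/(4σ)]^(1/4) = [455.5×0.32/(4×5.67×10⁻⁸)]^(1/4) = 159.2 K.
ΔT = T_surf − T_eq = 268 − 159.2.

ΔT ≈ 108.8 K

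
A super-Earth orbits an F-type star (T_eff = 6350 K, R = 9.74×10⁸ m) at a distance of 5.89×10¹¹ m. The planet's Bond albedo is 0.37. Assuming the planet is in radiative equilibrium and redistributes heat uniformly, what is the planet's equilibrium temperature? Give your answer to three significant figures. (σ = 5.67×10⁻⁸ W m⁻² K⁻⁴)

L = 4πR_⋆²σT_⋆⁴ = 4π(9.74×10⁸)² × 5.67×10⁻⁸ × (6350)⁴ = 1.10×10²⁷ W.
S = L/(4πd²) = 252 W m⁻².
Energy balance: absorbed = emitted ⇒ πR²·S(1−A) = 4πR²·σT_eq⁴, so T_eq⁴ = S(1−A)/(4σ).
T_eq = [252 × 0.63 / (4 × 5.67×10⁻⁸)]^(1/4) = (7.00×10⁸)^(1/4) = 163 K.

T_eq ≈ 163 K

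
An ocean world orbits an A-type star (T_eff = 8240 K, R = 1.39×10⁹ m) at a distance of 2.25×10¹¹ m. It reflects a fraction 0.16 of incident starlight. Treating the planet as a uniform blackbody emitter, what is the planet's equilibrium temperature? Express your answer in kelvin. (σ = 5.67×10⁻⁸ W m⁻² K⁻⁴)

T_eq ≈ 438 K

L = 4πR_⋆²σT_⋆⁴ = 4π(1.39×10⁹)² × 5.67×10⁻⁸ × (8240)⁴ = 6.35×10²⁷ W.
S = L/(4πd²) = 9980 W m⁻².
Energy balance: absorbed = emitted ⇒ πR²·S(1−A) = 4πR²·σT_eq⁴, so T_eq⁴ = S(1−A)/(4σ).
T_eq = [9980 × 0.84 / (4 × 5.67×10⁻⁸)]^(1/4) = (3.69×10¹⁰)^(1/4) = 438 K.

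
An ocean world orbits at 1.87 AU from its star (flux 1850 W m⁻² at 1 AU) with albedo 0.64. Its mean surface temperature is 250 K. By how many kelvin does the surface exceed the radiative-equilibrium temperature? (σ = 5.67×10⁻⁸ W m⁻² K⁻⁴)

S = 1850/1.87² = 529.0 W m⁻².
T_eq = [S(1−A)/(4σ)]^(1/4) = [529.0×0.36/(4×5.67×10⁻⁸)]^(1/4) = 170.2 K.
ΔT = T_surf − T_eq = 250 − 170.2.

ΔT ≈ 79.8 K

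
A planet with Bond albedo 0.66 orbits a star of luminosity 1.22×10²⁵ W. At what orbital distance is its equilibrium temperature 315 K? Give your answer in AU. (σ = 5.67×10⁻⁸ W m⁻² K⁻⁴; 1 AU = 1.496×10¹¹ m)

From T_eq⁴ = L(1−A)/(16πσd²): d = √[L(1−A)/(16πσT_eq⁴)].
d = √[1.22×10²⁵ × 0.34 / (16π × 5.67×10⁻⁸ × (315)⁴)] = 1.22×10¹⁰ m = 0.0813 AU.

d ≈ 0.0813 AU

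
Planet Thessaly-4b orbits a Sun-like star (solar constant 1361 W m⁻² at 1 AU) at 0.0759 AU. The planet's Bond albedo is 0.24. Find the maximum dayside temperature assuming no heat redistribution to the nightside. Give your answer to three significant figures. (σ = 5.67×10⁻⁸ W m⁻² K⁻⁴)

T_ss ≈ 1330 K

Flux at 0.0759 AU: S = 1361/0.0759² = 2.36×10⁵ W m⁻².
With no redistribution each surface element balances locally: S(1−A) = σT⁴.
T = [2.36×10⁵ × 0.76 / 5.67×10⁻⁸]^(1/4) = (3.17×10¹²)^(1/4) = 1330 K.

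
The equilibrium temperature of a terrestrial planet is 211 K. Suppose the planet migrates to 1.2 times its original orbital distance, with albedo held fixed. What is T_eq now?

T_eq ≈ 193 K

T_eq ∝ L^(1/4) · d^(−1/2).
T′ = 211 / 1.2^(1/2) = 193 K.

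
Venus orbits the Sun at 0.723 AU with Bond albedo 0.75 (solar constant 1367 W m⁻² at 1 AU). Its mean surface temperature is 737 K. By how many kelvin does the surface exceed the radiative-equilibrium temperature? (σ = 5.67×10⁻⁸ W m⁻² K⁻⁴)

S = 1367/0.723² = 2615 W m⁻².
T_eq = [S(1−A)/(4σ)]^(1/4) = [2615×0.25/(4×5.67×10⁻⁸)]^(1/4) = 231.7 K.
ΔT = T_surf − T_eq = 737 − 231.7.

ΔT ≈ 505.3 K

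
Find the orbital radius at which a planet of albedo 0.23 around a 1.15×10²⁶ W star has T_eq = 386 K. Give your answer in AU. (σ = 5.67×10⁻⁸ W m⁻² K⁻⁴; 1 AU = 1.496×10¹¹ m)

d ≈ 0.250 AU

From T_eq⁴ = L(1−A)/(16πσd²): d = √[L(1−A)/(16πσT_eq⁴)].
d = √[1.15×10²⁶ × 0.77 / (16π × 5.67×10⁻⁸ × (386)⁴)] = 3.74×10¹⁰ m = 0.250 AU.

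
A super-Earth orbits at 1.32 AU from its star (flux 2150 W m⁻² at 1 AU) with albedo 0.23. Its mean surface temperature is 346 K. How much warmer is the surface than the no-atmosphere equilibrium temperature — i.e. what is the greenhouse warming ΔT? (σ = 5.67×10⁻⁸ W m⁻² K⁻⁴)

ΔT ≈ 91.6 K

S = 2150/1.32² = 1234 W m⁻².
T_eq = [S(1−A)/(4σ)]^(1/4) = [1234×0.77/(4×5.67×10⁻⁸)]^(1/4) = 254.4 K.
ΔT = T_surf − T_eq = 346 − 254.4.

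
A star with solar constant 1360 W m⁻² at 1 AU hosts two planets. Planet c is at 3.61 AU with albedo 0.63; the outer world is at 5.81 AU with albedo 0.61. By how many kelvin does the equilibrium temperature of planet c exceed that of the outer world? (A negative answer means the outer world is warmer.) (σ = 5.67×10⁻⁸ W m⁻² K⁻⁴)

ΔT ≈ 23.0 K

T_eq = [S₀(1−A)/(4σd²)]^(1/4), so T ∝ (1−A)^(1/4) / √d.
T₁ = [1360×0.37/(4×5.67×10⁻⁸×3.61²)]^(1/4) = 114.23 K.
T₂ = [1360×0.39/(4×5.67×10⁻⁸×5.81²)]^(1/4) = 91.23 K.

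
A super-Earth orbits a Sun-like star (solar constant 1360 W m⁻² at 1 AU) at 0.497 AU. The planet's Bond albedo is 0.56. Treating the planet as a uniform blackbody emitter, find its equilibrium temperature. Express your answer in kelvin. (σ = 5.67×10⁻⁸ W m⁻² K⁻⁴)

Flux at 0.497 AU: S = 1360/0.497² = 5510 W m⁻².
Energy balance: absorbed = emitted ⇒ πR²·S(1−A) = 4πR²·σT_eq⁴, so T_eq⁴ = S(1−A)/(4σ).
T_eq = [5510 × 0.44 / (4 × 5.67×10⁻⁸)]^(1/4) = (1.07×10¹⁰)^(1/4) = 321 K.

T_eq ≈ 321 K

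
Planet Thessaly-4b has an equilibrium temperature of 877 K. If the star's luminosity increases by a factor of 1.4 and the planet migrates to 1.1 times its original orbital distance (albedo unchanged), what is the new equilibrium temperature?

T_eq ≈ 910 K

T_eq ∝ L^(1/4) · d^(−1/2).
T′ = 877 × 1.4^(1/4) / 1.1^(1/2) = 910 K.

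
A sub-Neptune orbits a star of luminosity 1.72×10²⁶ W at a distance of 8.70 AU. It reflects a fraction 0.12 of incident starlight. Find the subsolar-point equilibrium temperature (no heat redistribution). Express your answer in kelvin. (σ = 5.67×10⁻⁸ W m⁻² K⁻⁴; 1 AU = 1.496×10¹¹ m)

d = 8.70 AU = 1.30×10¹² m.
Flux: S = L/(4πd²) = 1.72×10²⁶/(4π×(1.30×10¹²)²) = 8.08 W m⁻².
At the subsolar point the surface absorbs S(1−A) and emits σT⁴ per unit area — no factor of 4, since only the local patch is in balance.
T = [8.08 × 0.88 / 5.67×10⁻⁸]^(1/4) = (1.25×10⁸)^(1/4) = 106 K.

T_ss ≈ 106 K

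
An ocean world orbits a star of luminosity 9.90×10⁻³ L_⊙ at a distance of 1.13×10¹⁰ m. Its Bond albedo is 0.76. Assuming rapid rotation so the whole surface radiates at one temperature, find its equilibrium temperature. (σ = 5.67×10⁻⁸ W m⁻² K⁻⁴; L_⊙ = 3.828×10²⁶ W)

T_eq ≈ 224 K

L = 9.90×10⁻³ × 3.828×10²⁶ = 3.79×10²⁴ W.
Flux: S = L/(4πd²) = 3.79×10²⁴/(4π×(1.13×10¹⁰)²) = 2360 W m⁻².
Energy balance: absorbed = emitted ⇒ πR²·S(1−A) = 4πR²·σT_eq⁴, so T_eq⁴ = S(1−A)/(4σ).
T_eq = [2360 × 0.24 / (4 × 5.67×10⁻⁸)]^(1/4) = (2.50×10⁹)^(1/4) = 224 K.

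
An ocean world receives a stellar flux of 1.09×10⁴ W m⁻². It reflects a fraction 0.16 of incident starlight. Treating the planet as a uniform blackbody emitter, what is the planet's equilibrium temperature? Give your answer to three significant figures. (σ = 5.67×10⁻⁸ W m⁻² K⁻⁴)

Energy balance: absorbed = emitted ⇒ πR²·S(1−A) = 4πR²·σT_eq⁴, so T_eq⁴ = S(1−A)/(4σ).
T_eq = [1.09×10⁴ × 0.84 / (4 × 5.67×10⁻⁸)]^(1/4) = (4.04×10¹⁰)^(1/4) = 448 K.

T_eq ≈ 448 K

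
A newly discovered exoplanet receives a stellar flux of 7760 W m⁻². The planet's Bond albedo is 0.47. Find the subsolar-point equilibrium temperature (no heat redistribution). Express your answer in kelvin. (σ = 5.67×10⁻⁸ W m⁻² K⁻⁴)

T_ss ≈ 519 K

At the subsolar point the surface absorbs S(1−A) and emits σT⁴ per unit area — no factor of 4, since only the local patch is in balance.
T = [7760 × 0.53 / 5.67×10⁻⁸]^(1/4) = (7.25×10¹⁰)^(1/4) = 519 K.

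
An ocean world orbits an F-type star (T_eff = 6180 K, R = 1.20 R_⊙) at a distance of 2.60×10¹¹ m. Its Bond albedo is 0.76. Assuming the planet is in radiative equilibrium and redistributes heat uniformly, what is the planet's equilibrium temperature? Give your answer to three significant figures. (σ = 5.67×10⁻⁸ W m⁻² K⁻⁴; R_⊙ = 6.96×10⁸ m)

R_⋆ = 1.20 × 6.96×10⁸ = 8.35×10⁸ m.
L = 4πR_⋆²σT_⋆⁴ = 4π(8.35×10⁸)² × 5.67×10⁻⁸ × (6180)⁴ = 7.25×10²⁶ W.
S = L/(4πd²) = 853 W m⁻².
Energy balance: absorbed = emitted ⇒ πR²·S(1−A) = 4πR²·σT_eq⁴, so T_eq⁴ = S(1−A)/(4σ).
T_eq = [853 × 0.24 / (4 × 5.67×10⁻⁸)]^(1/4) = (9.03×10⁸)^(1/4) = 173 K.

T_eq ≈ 173 K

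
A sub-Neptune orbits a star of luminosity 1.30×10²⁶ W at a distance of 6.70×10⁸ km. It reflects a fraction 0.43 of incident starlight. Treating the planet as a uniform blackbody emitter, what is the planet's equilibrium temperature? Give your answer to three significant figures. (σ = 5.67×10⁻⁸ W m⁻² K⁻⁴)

d = 6.70×10⁸ km = 6.70×10¹¹ m.
Flux: S = L/(4πd²) = 1.30×10²⁶/(4π×(6.70×10¹¹)²) = 23.0 W m⁻².
Energy balance: absorbed = emitted ⇒ πR²·S(1−A) = 4πR²·σT_eq⁴, so T_eq⁴ = S(1−A)/(4σ).
T_eq = [23.0 × 0.57 / (4 × 5.67×10⁻⁸)]^(1/4) = (5.79×10⁷)^(1/4) = 87.2 K.

T_eq ≈ 87.2 K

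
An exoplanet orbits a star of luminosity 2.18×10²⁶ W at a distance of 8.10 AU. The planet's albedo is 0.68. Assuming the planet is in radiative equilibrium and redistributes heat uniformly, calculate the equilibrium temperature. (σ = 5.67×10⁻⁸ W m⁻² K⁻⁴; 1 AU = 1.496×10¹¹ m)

d = 8.10 AU = 1.21×10¹² m.
Flux: S = L/(4πd²) = 2.18×10²⁶/(4π×(1.21×10¹²)²) = 11.8 W m⁻².
Energy balance: absorbed = emitted ⇒ πR²·S(1−A) = 4πR²·σT_eq⁴, so T_eq⁴ = S(1−A)/(4σ).
T_eq = [11.8 × 0.32 / (4 × 5.67×10⁻⁸)]^(1/4) = (1.67×10⁷)^(1/4) = 63.9 K.

T_eq ≈ 63.9 K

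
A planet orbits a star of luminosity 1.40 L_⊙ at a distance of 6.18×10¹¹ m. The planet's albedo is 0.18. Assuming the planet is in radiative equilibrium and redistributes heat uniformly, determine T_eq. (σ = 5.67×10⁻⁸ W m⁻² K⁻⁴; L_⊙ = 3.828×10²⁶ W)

L = 1.40 × 3.828×10²⁶ = 5.36×10²⁶ W.
Flux: S = L/(4πd²) = 5.36×10²⁶/(4π×(6.18×10¹¹)²) = 112 W m⁻².
Energy balance: absorbed = emitted ⇒ πR²·S(1−A) = 4πR²·σT_eq⁴, so T_eq⁴ = S(1−A)/(4σ).
T_eq = [112 × 0.82 / (4 × 5.67×10⁻⁸)]^(1/4) = (4.04×10⁸)^(1/4) = 142 K.

T_eq ≈ 142 K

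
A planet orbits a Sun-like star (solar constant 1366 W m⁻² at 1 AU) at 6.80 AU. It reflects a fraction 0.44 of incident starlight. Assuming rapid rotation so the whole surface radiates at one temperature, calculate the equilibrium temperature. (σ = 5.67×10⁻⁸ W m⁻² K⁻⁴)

T_eq ≈ 92.4 K

Flux at 6.80 AU: S = 1366/6.80² = 29.5 W m⁻².
Energy balance: absorbed = emitted ⇒ πR²·S(1−A) = 4πR²·σT_eq⁴, so T_eq⁴ = S(1−A)/(4σ).
T_eq = [29.5 × 0.56 / (4 × 5.67×10⁻⁸)]^(1/4) = (7.29×10⁷)^(1/4) = 92.4 K.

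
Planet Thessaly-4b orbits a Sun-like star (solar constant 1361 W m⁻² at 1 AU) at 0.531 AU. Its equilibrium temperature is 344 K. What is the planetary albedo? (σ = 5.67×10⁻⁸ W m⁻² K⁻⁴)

A ≈ 0.34

Flux at 0.531 AU: S = 1361/0.531² = 4830 W m⁻².
From T_eq⁴ = S(1−A)/(4σ): 1−A = 4σT_eq⁴/S.
1−A = 4 × 5.67×10⁻⁸ × (344)⁴ / 4830 = 0.658.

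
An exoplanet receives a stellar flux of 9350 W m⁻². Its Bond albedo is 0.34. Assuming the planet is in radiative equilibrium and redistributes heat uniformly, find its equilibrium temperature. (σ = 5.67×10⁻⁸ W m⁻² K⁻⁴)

T_eq ≈ 406 K

Energy balance: absorbed = emitted ⇒ πR²·S(1−A) = 4πR²·σT_eq⁴, so T_eq⁴ = S(1−A)/(4σ).
T_eq = [9350 × 0.66 / (4 × 5.67×10⁻⁸)]^(1/4) = (2.72×10¹⁰)^(1/4) = 406 K.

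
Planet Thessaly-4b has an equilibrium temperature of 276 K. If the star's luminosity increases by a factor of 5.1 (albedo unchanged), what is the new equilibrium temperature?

T_eq ∝ L^(1/4) · d^(−1/2).
T′ = 276 × 5.1^(1/4) = 415 K.

T_eq ≈ 415 K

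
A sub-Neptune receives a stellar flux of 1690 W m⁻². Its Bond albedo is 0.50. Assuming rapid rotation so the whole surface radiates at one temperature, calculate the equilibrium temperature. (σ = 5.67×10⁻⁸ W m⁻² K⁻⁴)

Energy balance: absorbed = emitted ⇒ πR²·S(1−A) = 4πR²·σT_eq⁴, so T_eq⁴ = S(1−A)/(4σ).
T_eq = [1690 × 0.50 / (4 × 5.67×10⁻⁸)]^(1/4) = (3.73×10⁹)^(1/4) = 247 K.

T_eq ≈ 247 K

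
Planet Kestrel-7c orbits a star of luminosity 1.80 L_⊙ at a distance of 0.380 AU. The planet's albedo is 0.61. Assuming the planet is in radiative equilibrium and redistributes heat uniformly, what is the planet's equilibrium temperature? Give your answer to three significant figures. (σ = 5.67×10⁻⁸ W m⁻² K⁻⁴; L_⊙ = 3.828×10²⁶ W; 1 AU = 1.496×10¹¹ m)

d = 0.380 AU = 5.68×10¹⁰ m.
L = 1.80 × 3.828×10²⁶ = 6.89×10²⁶ W.
Flux: S = L/(4πd²) = 6.89×10²⁶/(4π×(5.68×10¹⁰)²) = 1.70×10⁴ W m⁻².
Energy balance: absorbed = emitted ⇒ πR²·S(1−A) = 4πR²·σT_eq⁴, so T_eq⁴ = S(1−A)/(4σ).
T_eq = [1.70×10⁴ × 0.39 / (4 × 5.67×10⁻⁸)]^(1/4) = (2.92×10¹⁰)^(1/4) = 413 K.

T_eq ≈ 413 K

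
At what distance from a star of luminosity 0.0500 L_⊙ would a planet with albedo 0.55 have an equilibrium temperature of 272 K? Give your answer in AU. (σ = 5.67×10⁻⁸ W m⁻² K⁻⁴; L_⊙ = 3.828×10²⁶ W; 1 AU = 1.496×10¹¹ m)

L = 0.0500 × 3.828×10²⁶ = 1.91×10²⁵ W.
From T_eq⁴ = L(1−A)/(16πσd²): d = √[L(1−A)/(16πσT_eq⁴)].
d = √[1.91×10²⁵ × 0.45 / (16π × 5.67×10⁻⁸ × (272)⁴)] = 2.35×10¹⁰ m = 0.157 AU.

d ≈ 0.157 AU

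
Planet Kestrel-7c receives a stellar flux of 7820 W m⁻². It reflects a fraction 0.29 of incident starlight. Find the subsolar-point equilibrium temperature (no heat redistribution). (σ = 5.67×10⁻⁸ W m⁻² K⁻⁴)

T_ss ≈ 559 K

At the subsolar point the surface absorbs S(1−A) and emits σT⁴ per unit area — no factor of 4, since only the local patch is in balance.
T = [7820 × 0.71 / 5.67×10⁻⁸]^(1/4) = (9.79×10¹⁰)^(1/4) = 559 K.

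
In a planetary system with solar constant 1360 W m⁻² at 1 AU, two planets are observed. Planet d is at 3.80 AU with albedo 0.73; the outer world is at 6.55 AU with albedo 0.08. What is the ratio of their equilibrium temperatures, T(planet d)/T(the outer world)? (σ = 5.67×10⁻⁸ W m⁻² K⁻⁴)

T_eq = [S₀(1−A)/(4σd²)]^(1/4), so T ∝ (1−A)^(1/4) / √d.
T₁ = [1360×0.27/(4×5.67×10⁻⁸×3.80²)]^(1/4) = 102.90 K.
T₂ = [1360×0.92/(4×5.67×10⁻⁸×6.55²)]^(1/4) = 106.49 K.

T₁/T₂ ≈ 0.966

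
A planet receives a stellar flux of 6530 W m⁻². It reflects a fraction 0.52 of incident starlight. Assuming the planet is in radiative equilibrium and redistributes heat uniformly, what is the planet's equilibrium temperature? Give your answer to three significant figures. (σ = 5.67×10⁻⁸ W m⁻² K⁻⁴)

T_eq ≈ 343 K

Energy balance: absorbed = emitted ⇒ πR²·S(1−A) = 4πR²·σT_eq⁴, so T_eq⁴ = S(1−A)/(4σ).
T_eq = [6530 × 0.48 / (4 × 5.67×10⁻⁸)]^(1/4) = (1.38×10¹⁰)^(1/4) = 343 K.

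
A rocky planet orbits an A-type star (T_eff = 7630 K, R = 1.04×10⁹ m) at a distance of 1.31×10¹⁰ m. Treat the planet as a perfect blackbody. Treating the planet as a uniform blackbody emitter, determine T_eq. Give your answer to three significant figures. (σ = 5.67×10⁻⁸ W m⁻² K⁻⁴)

T_eq ≈ 1520 K

L = 4πR_⋆²σT_⋆⁴ = 4π(1.04×10⁹)² × 5.67×10⁻⁸ × (7630)⁴ = 2.61×10²⁷ W.
S = L/(4πd²) = 1.21×10⁶ W m⁻².
Energy balance: absorbed = emitted ⇒ πR²·S(1−A) = 4πR²·σT_eq⁴, so T_eq⁴ = S(1−A)/(4σ).
T_eq = [1.21×10⁶ × 1.00 / (4 × 5.67×10⁻⁸)]^(1/4) = (5.34×10¹²)^(1/4) = 1520 K.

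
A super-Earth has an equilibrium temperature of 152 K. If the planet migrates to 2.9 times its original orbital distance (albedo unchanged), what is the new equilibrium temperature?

T_eq ∝ L^(1/4) · d^(−1/2).
T′ = 152 / 2.9^(1/2) = 89.3 K.

T_eq ≈ 89.3 K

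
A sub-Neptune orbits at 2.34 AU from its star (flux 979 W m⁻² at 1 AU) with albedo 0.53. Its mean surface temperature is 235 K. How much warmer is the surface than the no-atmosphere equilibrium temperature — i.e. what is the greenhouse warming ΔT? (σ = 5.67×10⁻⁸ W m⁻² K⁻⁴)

ΔT ≈ 96.3 K

S = 979/2.34² = 178.8 W m⁻².
T_eq = [S(1−A)/(4σ)]^(1/4) = [178.8×0.47/(4×5.67×10⁻⁸)]^(1/4) = 138.7 K.
ΔT = T_surf − T_eq = 235 − 138.7.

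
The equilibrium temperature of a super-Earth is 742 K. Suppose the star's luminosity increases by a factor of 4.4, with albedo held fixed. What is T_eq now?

T_eq ∝ L^(1/4) · d^(−1/2).
T′ = 742 × 4.4^(1/4) = 1070 K.

T_eq ≈ 1070 K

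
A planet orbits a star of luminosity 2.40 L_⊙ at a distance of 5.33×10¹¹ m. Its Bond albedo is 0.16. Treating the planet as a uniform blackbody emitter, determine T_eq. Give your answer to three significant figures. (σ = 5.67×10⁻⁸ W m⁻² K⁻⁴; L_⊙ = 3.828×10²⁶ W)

T_eq ≈ 176 K

L = 2.40 × 3.828×10²⁶ = 9.19×10²⁶ W.
Flux: S = L/(4πd²) = 9.19×10²⁶/(4π×(5.33×10¹¹)²) = 257 W m⁻².
Energy balance: absorbed = emitted ⇒ πR²·S(1−A) = 4πR²·σT_eq⁴, so T_eq⁴ = S(1−A)/(4σ).
T_eq = [257 × 0.84 / (4 × 5.67×10⁻⁸)]^(1/4) = (9.53×10⁸)^(1/4) = 176 K.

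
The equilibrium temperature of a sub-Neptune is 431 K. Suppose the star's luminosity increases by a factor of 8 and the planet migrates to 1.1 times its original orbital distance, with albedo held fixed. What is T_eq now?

T_eq ∝ L^(1/4) · d^(−1/2).
T′ = 431 × 8^(1/4) / 1.1^(1/2) = 691 K.

T_eq ≈ 691 K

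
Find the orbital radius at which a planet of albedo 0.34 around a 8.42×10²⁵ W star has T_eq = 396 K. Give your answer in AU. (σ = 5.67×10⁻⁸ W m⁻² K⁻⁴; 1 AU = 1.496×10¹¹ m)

d ≈ 0.188 AU

From T_eq⁴ = L(1−A)/(16πσd²): d = √[L(1−A)/(16πσT_eq⁴)].
d = √[8.42×10²⁵ × 0.66 / (16π × 5.67×10⁻⁸ × (396)⁴)] = 2.82×10¹⁰ m = 0.188 AU.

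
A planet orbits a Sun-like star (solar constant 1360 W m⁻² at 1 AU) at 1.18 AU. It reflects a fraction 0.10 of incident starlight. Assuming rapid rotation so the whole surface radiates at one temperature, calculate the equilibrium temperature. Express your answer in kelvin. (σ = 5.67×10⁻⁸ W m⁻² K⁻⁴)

T_eq ≈ 250 K

Flux at 1.18 AU: S = 1360/1.18² = 977 W m⁻².
Energy balance: absorbed = emitted ⇒ πR²·S(1−A) = 4πR²·σT_eq⁴, so T_eq⁴ = S(1−A)/(4σ).
T_eq = [977 × 0.90 / (4 × 5.67×10⁻⁸)]^(1/4) = (3.88×10⁹)^(1/4) = 250 K.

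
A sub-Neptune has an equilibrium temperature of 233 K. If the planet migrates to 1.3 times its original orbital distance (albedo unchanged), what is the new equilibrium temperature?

T_eq ≈ 204 K

T_eq ∝ L^(1/4) · d^(−1/2).
T′ = 233 / 1.3^(1/2) = 204 K.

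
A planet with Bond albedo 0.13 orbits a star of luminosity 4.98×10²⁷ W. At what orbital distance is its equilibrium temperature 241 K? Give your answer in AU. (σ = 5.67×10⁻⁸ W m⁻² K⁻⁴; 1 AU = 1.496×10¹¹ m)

From T_eq⁴ = L(1−A)/(16πσd²): d = √[L(1−A)/(16πσT_eq⁴)].
d = √[4.98×10²⁷ × 0.87 / (16π × 5.67×10⁻⁸ × (241)⁴)] = 6.71×10¹¹ m = 4.49 AU.

d ≈ 4.49 AU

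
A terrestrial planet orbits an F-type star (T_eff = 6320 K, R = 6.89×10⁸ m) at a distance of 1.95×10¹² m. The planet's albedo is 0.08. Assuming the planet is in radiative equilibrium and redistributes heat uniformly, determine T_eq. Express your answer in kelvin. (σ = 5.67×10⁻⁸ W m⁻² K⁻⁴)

T_eq ≈ 82.3 K

L = 4πR_⋆²σT_⋆⁴ = 4π(6.89×10⁸)² × 5.67×10⁻⁸ × (6320)⁴ = 5.40×10²⁶ W.
S = L/(4πd²) = 11.3 W m⁻².
Energy balance: absorbed = emitted ⇒ πR²·S(1−A) = 4πR²·σT_eq⁴, so T_eq⁴ = S(1−A)/(4σ).
T_eq = [11.3 × 0.92 / (4 × 5.67×10⁻⁸)]^(1/4) = (4.58×10⁷)^(1/4) = 82.3 K.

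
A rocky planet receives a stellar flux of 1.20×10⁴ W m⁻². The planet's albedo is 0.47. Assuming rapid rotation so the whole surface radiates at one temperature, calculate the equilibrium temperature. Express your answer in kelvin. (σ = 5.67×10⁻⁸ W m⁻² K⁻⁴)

T_eq ≈ 409 K

Energy balance: absorbed = emitted ⇒ πR²·S(1−A) = 4πR²·σT_eq⁴, so T_eq⁴ = S(1−A)/(4σ).
T_eq = [1.20×10⁴ × 0.53 / (4 × 5.67×10⁻⁸)]^(1/4) = (2.80×10¹⁰)^(1/4) = 409 K.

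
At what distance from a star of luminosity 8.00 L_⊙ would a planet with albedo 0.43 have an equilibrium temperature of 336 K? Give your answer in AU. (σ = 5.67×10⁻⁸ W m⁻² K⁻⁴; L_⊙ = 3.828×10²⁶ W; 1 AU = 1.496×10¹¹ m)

L = 8.00 × 3.828×10²⁶ = 3.06×10²⁷ W.
From T_eq⁴ = L(1−A)/(16πσd²): d = √[L(1−A)/(16πσT_eq⁴)].
d = √[3.06×10²⁷ × 0.57 / (16π × 5.67×10⁻⁸ × (336)⁴)] = 2.19×10¹¹ m = 1.47 AU.

d ≈ 1.47 AU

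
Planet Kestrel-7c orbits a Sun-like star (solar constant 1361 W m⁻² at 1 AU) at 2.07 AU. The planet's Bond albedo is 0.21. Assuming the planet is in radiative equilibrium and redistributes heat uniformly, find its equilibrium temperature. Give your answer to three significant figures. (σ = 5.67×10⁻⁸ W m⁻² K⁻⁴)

T_eq ≈ 182 K

Flux at 2.07 AU: S = 1361/2.07² = 318 W m⁻².
Energy balance: absorbed = emitted ⇒ πR²·S(1−A) = 4πR²·σT_eq⁴, so T_eq⁴ = S(1−A)/(4σ).
T_eq = [318 × 0.79 / (4 × 5.67×10⁻⁸)]^(1/4) = (1.11×10⁹)^(1/4) = 182 K.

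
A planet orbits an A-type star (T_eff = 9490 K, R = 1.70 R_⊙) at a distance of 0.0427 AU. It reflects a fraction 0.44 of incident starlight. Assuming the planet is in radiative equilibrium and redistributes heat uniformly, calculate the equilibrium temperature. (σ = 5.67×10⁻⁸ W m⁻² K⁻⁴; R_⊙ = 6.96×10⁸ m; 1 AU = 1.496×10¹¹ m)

R_⋆ = 1.70 × 6.96×10⁸ = 1.18×10⁹ m.
d = 0.0427 AU = 6.39×10⁹ m.
L = 4πR_⋆²σT_⋆⁴ = 4π(1.18×10⁹)² × 5.67×10⁻⁸ × (9490)⁴ = 8.09×10²⁷ W.
S = L/(4πd²) = 1.58×10⁷ W m⁻².
Energy balance: absorbed = emitted ⇒ πR²·S(1−A) = 4πR²·σT_eq⁴, so T_eq⁴ = S(1−A)/(4σ).
T_eq = [1.58×10⁷ × 0.56 / (4 × 5.67×10⁻⁸)]^(1/4) = (3.90×10¹³)^(1/4) = 2500 K.

T_eq ≈ 2500 K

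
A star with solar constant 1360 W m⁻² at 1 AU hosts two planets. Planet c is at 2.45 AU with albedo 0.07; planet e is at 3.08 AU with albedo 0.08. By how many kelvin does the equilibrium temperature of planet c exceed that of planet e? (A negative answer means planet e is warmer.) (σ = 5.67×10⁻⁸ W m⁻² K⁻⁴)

T_eq = [S₀(1−A)/(4σd²)]^(1/4), so T ∝ (1−A)^(1/4) / √d.
T₁ = [1360×0.93/(4×5.67×10⁻⁸×2.45²)]^(1/4) = 174.59 K.
T₂ = [1360×0.92/(4×5.67×10⁻⁸×3.08²)]^(1/4) = 155.29 K.

ΔT ≈ 19.3 K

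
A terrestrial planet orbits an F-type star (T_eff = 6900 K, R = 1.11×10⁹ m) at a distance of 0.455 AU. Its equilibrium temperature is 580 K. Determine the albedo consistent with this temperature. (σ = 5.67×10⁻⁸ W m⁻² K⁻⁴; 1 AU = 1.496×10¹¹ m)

A ≈ 0.25

d = 0.455 AU = 6.81×10¹⁰ m.
L = 4πR_⋆²σT_⋆⁴ = 4π(1.11×10⁹)² × 5.67×10⁻⁸ × (6900)⁴ = 1.99×10²⁷ W.
S = L/(4πd²) = 3.42×10⁴ W m⁻².
From T_eq⁴ = S(1−A)/(4σ): 1−A = 4σT_eq⁴/S.
1−A = 4 × 5.67×10⁻⁸ × (580)⁴ / 3.42×10⁴ = 0.751.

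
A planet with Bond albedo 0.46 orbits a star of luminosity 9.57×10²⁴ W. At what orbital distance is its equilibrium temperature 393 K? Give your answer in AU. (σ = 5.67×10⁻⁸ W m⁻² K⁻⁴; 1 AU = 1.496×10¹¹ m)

From T_eq⁴ = L(1−A)/(16πσd²): d = √[L(1−A)/(16πσT_eq⁴)].
d = √[9.57×10²⁴ × 0.54 / (16π × 5.67×10⁻⁸ × (393)⁴)] = 8.72×10⁹ m = 0.0583 AU.

d ≈ 0.0583 AU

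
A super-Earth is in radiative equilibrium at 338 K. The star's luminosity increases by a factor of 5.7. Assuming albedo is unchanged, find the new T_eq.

T_eq ≈ 522 K

T_eq ∝ L^(1/4) · d^(−1/2).
T′ = 338 × 5.7^(1/4) = 522 K.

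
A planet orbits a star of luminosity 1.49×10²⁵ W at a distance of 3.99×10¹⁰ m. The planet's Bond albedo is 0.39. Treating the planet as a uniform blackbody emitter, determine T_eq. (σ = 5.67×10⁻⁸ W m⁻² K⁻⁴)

Flux: S = L/(4πd²) = 1.49×10²⁵/(4π×(3.99×10¹⁰)²) = 745 W m⁻².
Energy balance: absorbed = emitted ⇒ πR²·S(1−A) = 4πR²·σT_eq⁴, so T_eq⁴ = S(1−A)/(4σ).
T_eq = [745 × 0.61 / (4 × 5.67×10⁻⁸)]^(1/4) = (2.00×10⁹)^(1/4) = 212 K.

T_eq ≈ 212 K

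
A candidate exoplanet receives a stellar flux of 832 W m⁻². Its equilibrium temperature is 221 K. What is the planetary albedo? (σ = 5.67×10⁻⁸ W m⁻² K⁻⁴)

From T_eq⁴ = S(1−A)/(4σ): 1−A = 4σT_eq⁴/S.
1−A = 4 × 5.67×10⁻⁸ × (221)⁴ / 832 = 0.650.

A ≈ 0.35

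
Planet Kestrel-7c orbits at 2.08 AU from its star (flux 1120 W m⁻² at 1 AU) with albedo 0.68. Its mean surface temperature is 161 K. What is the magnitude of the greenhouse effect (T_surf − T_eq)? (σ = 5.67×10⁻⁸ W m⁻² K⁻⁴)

ΔT ≈ 22.8 K

S = 1120/2.08² = 258.9 W m⁻².
T_eq = [S(1−A)/(4σ)]^(1/4) = [258.9×0.32/(4×5.67×10⁻⁸)]^(1/4) = 138.2 K.
ΔT = T_surf − T_eq = 161 − 138.2.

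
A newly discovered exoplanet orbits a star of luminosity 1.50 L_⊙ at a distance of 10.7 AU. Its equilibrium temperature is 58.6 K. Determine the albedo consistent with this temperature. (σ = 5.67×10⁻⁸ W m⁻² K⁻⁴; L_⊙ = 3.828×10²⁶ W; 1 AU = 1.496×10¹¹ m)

A ≈ 0.85

d = 10.7 AU = 1.60×10¹² m.
L = 1.50 × 3.828×10²⁶ = 5.74×10²⁶ W.
Flux: S = L/(4πd²) = 5.74×10²⁶/(4π×(1.60×10¹²)²) = 17.8 W m⁻².
From T_eq⁴ = S(1−A)/(4σ): 1−A = 4σT_eq⁴/S.
1−A = 4 × 5.67×10⁻⁸ × (58.6)⁴ / 17.8 = 0.150.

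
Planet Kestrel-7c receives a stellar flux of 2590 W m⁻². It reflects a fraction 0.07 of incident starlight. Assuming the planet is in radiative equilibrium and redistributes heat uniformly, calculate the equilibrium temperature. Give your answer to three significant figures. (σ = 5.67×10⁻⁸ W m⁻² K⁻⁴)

T_eq ≈ 321 K

Energy balance: absorbed = emitted ⇒ πR²·S(1−A) = 4πR²·σT_eq⁴, so T_eq⁴ = S(1−A)/(4σ).
T_eq = [2590 × 0.93 / (4 × 5.67×10⁻⁸)]^(1/4) = (1.06×10¹⁰)^(1/4) = 321 K.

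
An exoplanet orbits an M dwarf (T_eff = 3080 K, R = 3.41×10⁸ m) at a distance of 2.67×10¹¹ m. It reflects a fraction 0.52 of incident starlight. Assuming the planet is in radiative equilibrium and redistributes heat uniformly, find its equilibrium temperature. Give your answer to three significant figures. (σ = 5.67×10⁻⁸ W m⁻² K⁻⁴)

L = 4πR_⋆²σT_⋆⁴ = 4π(3.41×10⁸)² × 5.67×10⁻⁸ × (3080)⁴ = 7.46×10²⁴ W.
S = L/(4πd²) = 8.32 W m⁻².
Energy balance: absorbed = emitted ⇒ πR²·S(1−A) = 4πR²·σT_eq⁴, so T_eq⁴ = S(1−A)/(4σ).
T_eq = [8.32 × 0.48 / (4 × 5.67×10⁻⁸)]^(1/4) = (1.76×10⁷)^(1/4) = 64.8 K.

T_eq ≈ 64.8 K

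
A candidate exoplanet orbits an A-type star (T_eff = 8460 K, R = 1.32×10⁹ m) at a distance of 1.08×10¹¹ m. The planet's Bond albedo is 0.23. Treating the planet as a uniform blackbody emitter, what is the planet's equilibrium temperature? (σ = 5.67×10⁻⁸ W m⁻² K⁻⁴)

L = 4πR_⋆²σT_⋆⁴ = 4π(1.32×10⁹)² × 5.67×10⁻⁸ × (8460)⁴ = 6.36×10²⁷ W.
S = L/(4πd²) = 4.34×10⁴ W m⁻².
Energy balance: absorbed = emitted ⇒ πR²·S(1−A) = 4πR²·σT_eq⁴, so T_eq⁴ = S(1−A)/(4σ).
T_eq = [4.34×10⁴ × 0.77 / (4 × 5.67×10⁻⁸)]^(1/4) = (1.47×10¹¹)^(1/4) = 620 K.

T_eq ≈ 620 K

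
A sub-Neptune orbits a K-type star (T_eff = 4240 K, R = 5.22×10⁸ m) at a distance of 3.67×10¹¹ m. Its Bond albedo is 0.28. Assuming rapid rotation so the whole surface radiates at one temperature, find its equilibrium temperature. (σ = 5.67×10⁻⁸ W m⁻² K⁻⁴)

T_eq ≈ 104 K

L = 4πR_⋆²σT_⋆⁴ = 4π(5.22×10⁸)² × 5.67×10⁻⁸ × (4240)⁴ = 6.27×10²⁵ W.
S = L/(4πd²) = 37.1 W m⁻².
Energy balance: absorbed = emitted ⇒ πR²·S(1−A) = 4πR²·σT_eq⁴, so T_eq⁴ = S(1−A)/(4σ).
T_eq = [37.1 × 0.72 / (4 × 5.67×10⁻⁸)]^(1/4) = (1.18×10⁸)^(1/4) = 104 K.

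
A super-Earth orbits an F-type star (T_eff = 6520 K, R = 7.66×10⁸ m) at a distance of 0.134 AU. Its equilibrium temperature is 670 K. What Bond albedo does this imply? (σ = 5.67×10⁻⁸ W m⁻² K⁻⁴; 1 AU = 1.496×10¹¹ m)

d = 0.134 AU = 2.00×10¹⁰ m.
L = 4πR_⋆²σT_⋆⁴ = 4π(7.66×10⁸)² × 5.67×10⁻⁸ × (6520)⁴ = 7.56×10²⁶ W.
S = L/(4πd²) = 1.50×10⁵ W m⁻².
From T_eq⁴ = S(1−A)/(4σ): 1−A = 4σT_eq⁴/S.
1−A = 4 × 5.67×10⁻⁸ × (670)⁴ / 1.50×10⁵ = 0.305.

A ≈ 0.69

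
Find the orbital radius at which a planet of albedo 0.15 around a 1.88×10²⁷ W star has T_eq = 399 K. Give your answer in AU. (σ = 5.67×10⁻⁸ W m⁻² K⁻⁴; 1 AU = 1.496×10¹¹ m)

From T_eq⁴ = L(1−A)/(16πσd²): d = √[L(1−A)/(16πσT_eq⁴)].
d = √[1.88×10²⁷ × 0.85 / (16π × 5.67×10⁻⁸ × (399)⁴)] = 1.49×10¹¹ m = 0.994 AU.

d ≈ 0.994 AU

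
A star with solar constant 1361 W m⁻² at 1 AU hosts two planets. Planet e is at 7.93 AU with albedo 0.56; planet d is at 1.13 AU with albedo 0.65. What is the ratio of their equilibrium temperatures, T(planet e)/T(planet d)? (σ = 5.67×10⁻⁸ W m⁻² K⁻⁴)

T₁/T₂ ≈ 0.400

T_eq = [S₀(1−A)/(4σd²)]^(1/4), so T ∝ (1−A)^(1/4) / √d.
T₁ = [1361×0.44/(4×5.67×10⁻⁸×7.93²)]^(1/4) = 80.50 K.
T₂ = [1361×0.35/(4×5.67×10⁻⁸×1.13²)]^(1/4) = 201.39 K.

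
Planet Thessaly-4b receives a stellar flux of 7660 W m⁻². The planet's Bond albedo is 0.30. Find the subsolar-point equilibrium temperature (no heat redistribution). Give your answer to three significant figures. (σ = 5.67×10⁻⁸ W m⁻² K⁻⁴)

At the subsolar point the surface absorbs S(1−A) and emits σT⁴ per unit area — no factor of 4, since only the local patch is in balance.
T = [7660 × 0.70 / 5.67×10⁻⁸]^(1/4) = (9.46×10¹⁰)^(1/4) = 555 K.

T_ss ≈ 555 K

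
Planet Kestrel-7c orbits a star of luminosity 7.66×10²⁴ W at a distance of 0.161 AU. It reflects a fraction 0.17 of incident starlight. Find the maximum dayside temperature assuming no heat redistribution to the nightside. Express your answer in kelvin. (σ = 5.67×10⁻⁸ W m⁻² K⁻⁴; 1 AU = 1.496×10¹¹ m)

T_ss ≈ 352 K

d = 0.161 AU = 2.41×10¹⁰ m.
Flux: S = L/(4πd²) = 7.66×10²⁴/(4π×(2.41×10¹⁰)²) = 1050 W m⁻².
With no redistribution each surface element balances locally: S(1−A) = σT⁴.
T = [1050 × 0.83 / 5.67×10⁻⁸]^(1/4) = (1.54×10¹⁰)^(1/4) = 352 K.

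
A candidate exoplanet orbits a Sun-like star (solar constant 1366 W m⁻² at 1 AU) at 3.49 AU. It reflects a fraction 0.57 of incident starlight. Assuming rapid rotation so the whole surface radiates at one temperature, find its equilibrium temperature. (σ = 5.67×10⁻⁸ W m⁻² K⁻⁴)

Flux at 3.49 AU: S = 1366/3.49² = 112 W m⁻².
Energy balance: absorbed = emitted ⇒ πR²·S(1−A) = 4πR²·σT_eq⁴, so T_eq⁴ = S(1−A)/(4σ).
T_eq = [112 × 0.43 / (4 × 5.67×10⁻⁸)]^(1/4) = (2.13×10⁸)^(1/4) = 121 K.

T_eq ≈ 121 K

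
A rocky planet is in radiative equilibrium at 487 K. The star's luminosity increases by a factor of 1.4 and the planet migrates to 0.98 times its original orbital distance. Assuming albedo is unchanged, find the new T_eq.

T_eq ≈ 535 K

T_eq ∝ L^(1/4) · d^(−1/2).
T′ = 487 × 1.4^(1/4) / 0.98^(1/2) = 535 K.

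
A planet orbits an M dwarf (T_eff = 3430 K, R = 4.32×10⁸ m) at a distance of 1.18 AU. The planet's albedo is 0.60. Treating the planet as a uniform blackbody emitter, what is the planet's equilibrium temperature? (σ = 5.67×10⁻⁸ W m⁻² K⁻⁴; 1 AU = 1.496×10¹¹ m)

d = 1.18 AU = 1.77×10¹¹ m.
L = 4πR_⋆²σT_⋆⁴ = 4π(4.32×10⁸)² × 5.67×10⁻⁸ × (3430)⁴ = 1.84×10²⁵ W.
S = L/(4πd²) = 47.0 W m⁻².
Energy balance: absorbed = emitted ⇒ πR²·S(1−A) = 4πR²·σT_eq⁴, so T_eq⁴ = S(1−A)/(4σ).
T_eq = [47.0 × 0.40 / (4 × 5.67×10⁻⁸)]^(1/4) = (8.29×10⁷)^(1/4) = 95.4 K.

T_eq ≈ 95.4 K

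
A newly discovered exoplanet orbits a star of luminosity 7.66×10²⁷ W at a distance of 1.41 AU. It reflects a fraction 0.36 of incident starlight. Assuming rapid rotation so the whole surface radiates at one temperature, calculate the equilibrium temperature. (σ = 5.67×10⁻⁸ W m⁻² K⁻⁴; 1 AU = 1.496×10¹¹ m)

d = 1.41 AU = 2.11×10¹¹ m.
Flux: S = L/(4πd²) = 7.66×10²⁷/(4π×(2.11×10¹¹)²) = 1.37×10⁴ W m⁻².
Energy balance: absorbed = emitted ⇒ πR²·S(1−A) = 4πR²·σT_eq⁴, so T_eq⁴ = S(1−A)/(4σ).
T_eq = [1.37×10⁴ × 0.64 / (4 × 5.67×10⁻⁸)]^(1/4) = (3.87×10¹⁰)^(1/4) = 443 K.

T_eq ≈ 443 K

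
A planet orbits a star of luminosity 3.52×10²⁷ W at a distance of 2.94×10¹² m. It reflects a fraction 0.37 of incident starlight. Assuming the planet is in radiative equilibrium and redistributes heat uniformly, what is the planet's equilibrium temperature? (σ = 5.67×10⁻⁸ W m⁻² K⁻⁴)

T_eq ≈ 97.4 K

Flux: S = L/(4πd²) = 3.52×10²⁷/(4π×(2.94×10¹²)²) = 32.4 W m⁻².
Energy balance: absorbed = emitted ⇒ πR²·S(1−A) = 4πR²·σT_eq⁴, so T_eq⁴ = S(1−A)/(4σ).
T_eq = [32.4 × 0.63 / (4 × 5.67×10⁻⁸)]^(1/4) = (9.00×10⁷)^(1/4) = 97.4 K.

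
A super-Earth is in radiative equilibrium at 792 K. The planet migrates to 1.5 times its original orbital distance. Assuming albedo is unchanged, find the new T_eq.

T_eq ∝ L^(1/4) · d^(−1/2).
T′ = 792 / 1.5^(1/2) = 647 K.

T_eq ≈ 647 K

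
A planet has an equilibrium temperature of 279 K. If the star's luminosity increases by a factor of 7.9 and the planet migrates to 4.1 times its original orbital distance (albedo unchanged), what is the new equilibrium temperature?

T_eq ∝ L^(1/4) · d^(−1/2).
T′ = 279 × 7.9^(1/4) / 4.1^(1/2) = 231 K.

T_eq ≈ 231 K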